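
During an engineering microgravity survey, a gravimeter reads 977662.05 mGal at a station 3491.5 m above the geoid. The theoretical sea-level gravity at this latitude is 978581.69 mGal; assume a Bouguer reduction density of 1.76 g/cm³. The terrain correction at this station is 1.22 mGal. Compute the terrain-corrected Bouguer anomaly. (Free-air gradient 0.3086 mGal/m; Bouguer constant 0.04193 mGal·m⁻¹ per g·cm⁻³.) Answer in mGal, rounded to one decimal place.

-98.6

Free-air correction = 0.3086 × 3491.5 = 1077.48 mGal
Free-air anomaly = 977662.05 − 978581.69 + (1077.48) = 157.84 mGal
Bouguer slab correction = 0.04193 × 1.76 × 3491.5 = 257.66 mGal
Simple Bouguer anomaly = 157.84 − (257.66) = -99.82 mGal
Complete Bouguer anomaly = -99.82 + 1.22 = -98.60 mGal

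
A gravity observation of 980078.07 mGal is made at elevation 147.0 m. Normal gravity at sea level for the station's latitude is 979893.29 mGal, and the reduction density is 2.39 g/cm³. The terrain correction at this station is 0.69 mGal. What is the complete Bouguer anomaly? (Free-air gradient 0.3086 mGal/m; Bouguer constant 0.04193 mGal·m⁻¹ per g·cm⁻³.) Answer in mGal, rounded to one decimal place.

216.1

Free-air correction = 0.3086 × 147.0 = 45.36 mGal
Free-air anomaly = 980078.07 − 979893.29 + (45.36) = 230.14 mGal
Bouguer slab correction = 0.04193 × 2.39 × 147.0 = 14.73 mGal
Simple Bouguer anomaly = 230.14 − (14.73) = 215.41 mGal
Complete Bouguer anomaly = 215.41 + 0.69 = 216.10 mGal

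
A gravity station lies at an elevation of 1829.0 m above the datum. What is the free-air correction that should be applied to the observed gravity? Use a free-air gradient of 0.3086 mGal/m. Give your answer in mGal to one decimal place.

564.4

Free-air correction = 0.3086 × 1829.0 = 564.4 mGal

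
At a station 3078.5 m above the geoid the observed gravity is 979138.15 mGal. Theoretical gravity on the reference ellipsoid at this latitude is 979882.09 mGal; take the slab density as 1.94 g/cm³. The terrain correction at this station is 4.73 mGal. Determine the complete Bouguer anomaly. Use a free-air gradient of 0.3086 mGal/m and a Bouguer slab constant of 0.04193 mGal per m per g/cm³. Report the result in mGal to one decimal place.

-39.6

Free-air correction = 0.3086 × 3078.5 = 950.03 mGal
Free-air anomaly = 979138.15 − 979882.09 + (950.03) = 206.09 mGal
Bouguer slab correction = 0.04193 × 1.94 × 3078.5 = 250.42 mGal
Simple Bouguer anomaly = 206.09 − (250.42) = -44.33 mGal
Complete Bouguer anomaly = -44.33 + 4.73 = -39.60 mGal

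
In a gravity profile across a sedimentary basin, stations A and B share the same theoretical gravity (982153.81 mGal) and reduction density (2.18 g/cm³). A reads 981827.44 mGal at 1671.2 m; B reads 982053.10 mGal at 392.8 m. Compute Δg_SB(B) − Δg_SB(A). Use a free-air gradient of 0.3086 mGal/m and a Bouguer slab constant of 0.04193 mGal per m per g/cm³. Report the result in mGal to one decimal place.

Δg_SB(A) = 981827.44 − 982153.81 + 0.3086×1671.2 − 0.04193×2.18×1671.2 = 36.60 mGal
Δg_SB(B) = 982053.10 − 982153.81 + 0.3086×392.8 − 0.04193×2.18×392.8 = -15.40 mGal
Difference = -15.40 − (36.60) = -52.00 mGal

-52.0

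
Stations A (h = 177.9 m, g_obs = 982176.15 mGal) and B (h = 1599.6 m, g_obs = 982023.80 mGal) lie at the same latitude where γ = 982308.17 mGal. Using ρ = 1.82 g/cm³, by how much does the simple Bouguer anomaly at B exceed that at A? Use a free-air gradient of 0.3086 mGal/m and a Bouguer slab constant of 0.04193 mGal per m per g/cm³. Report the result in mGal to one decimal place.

177.9

Δg_SB(A) = 982176.15 − 982308.17 + 0.3086×177.9 − 0.04193×1.82×177.9 = -90.70 mGal
Δg_SB(B) = 982023.80 − 982308.17 + 0.3086×1599.6 − 0.04193×1.82×1599.6 = 87.20 mGal
Difference = 87.20 − (-90.70) = 177.90 mGal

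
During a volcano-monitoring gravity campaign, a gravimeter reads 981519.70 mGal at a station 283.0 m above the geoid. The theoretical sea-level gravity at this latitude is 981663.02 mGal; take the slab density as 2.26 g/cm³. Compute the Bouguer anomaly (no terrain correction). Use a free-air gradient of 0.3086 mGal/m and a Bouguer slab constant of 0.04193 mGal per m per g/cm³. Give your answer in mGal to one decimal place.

-82.8

Free-air correction = 0.3086 × 283.0 = 87.33 mGal
Free-air anomaly = 981519.70 − 981663.02 + (87.33) = -55.99 mGal
Bouguer slab correction = 0.04193 × 2.26 × 283.0 = 26.82 mGal
Simple Bouguer anomaly = -55.99 − (26.82) = -82.81 mGal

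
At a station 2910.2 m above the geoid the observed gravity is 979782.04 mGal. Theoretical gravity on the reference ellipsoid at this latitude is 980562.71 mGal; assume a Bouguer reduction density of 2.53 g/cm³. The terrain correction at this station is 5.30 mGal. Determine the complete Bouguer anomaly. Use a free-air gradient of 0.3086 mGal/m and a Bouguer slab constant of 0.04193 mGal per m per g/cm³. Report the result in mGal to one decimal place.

Free-air correction = 0.3086 × 2910.2 = 898.09 mGal
Free-air anomaly = 979782.04 − 980562.71 + (898.09) = 117.42 mGal
Bouguer slab correction = 0.04193 × 2.53 × 2910.2 = 308.72 mGal
Simple Bouguer anomaly = 117.42 − (308.72) = -191.30 mGal
Complete Bouguer anomaly = -191.30 + 5.30 = -186.00 mGal

-186.0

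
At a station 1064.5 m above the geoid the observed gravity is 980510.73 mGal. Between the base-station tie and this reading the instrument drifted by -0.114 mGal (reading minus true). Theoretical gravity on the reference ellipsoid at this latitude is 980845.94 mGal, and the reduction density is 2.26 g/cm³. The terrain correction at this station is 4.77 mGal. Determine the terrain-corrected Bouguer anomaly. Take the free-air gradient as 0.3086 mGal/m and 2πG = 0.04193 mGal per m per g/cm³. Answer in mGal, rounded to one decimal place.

-102.7

Drift-corrected reading = 980510.73 − (-0.114) = 980510.844 mGal
Free-air correction = 0.3086 × 1064.5 = 328.50 mGal
Free-air anomaly = 980510.844 − 980845.94 + (328.50) = -6.596 mGal
Bouguer slab correction = 0.04193 × 2.26 × 1064.5 = 100.87 mGal
Simple Bouguer anomaly = -6.596 − (100.87) = -107.466 mGal
Complete Bouguer anomaly = -107.466 + 4.77 = -102.696 mGal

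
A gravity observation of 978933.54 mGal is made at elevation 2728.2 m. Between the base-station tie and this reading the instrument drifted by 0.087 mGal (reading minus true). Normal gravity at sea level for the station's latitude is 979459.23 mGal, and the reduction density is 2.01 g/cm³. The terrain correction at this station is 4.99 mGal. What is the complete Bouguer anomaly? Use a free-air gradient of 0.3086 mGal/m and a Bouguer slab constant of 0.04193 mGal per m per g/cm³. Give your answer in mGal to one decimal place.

91.2

Drift-corrected reading = 978933.54 − (0.087) = 978933.453 mGal
Free-air correction = 0.3086 × 2728.2 = 841.92 mGal
Free-air anomaly = 978933.453 − 979459.23 + (841.92) = 316.143 mGal
Bouguer slab correction = 0.04193 × 2.01 × 2728.2 = 229.93 mGal
Simple Bouguer anomaly = 316.143 − (229.93) = 86.213 mGal
Complete Bouguer anomaly = 86.213 + 4.99 = 91.203 mGal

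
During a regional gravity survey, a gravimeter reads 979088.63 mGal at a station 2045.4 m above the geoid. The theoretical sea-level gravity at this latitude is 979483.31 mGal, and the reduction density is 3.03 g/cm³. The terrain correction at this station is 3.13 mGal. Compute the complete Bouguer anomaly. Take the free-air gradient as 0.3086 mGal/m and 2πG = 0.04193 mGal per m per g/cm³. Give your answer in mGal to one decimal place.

-20.2

Free-air correction = 0.3086 × 2045.4 = 631.21 mGal
Free-air anomaly = 979088.63 − 979483.31 + (631.21) = 236.53 mGal
Bouguer slab correction = 0.04193 × 3.03 × 2045.4 = 259.86 mGal
Simple Bouguer anomaly = 236.53 − (259.86) = -23.33 mGal
Complete Bouguer anomaly = -23.33 + 3.13 = -20.20 mGal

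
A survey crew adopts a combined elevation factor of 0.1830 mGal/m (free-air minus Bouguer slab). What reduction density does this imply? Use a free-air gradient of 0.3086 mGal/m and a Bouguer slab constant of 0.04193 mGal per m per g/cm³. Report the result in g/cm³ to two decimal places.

0.1830 = 0.3086 − 0.04193 × ρ
ρ = (0.3086 − 0.1830) / 0.04193 = 3.00 g/cm³

3.00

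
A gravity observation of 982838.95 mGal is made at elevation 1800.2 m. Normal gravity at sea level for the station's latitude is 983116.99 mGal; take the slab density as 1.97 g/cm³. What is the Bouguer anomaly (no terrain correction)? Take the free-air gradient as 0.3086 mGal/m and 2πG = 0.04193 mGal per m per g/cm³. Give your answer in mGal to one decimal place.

Free-air correction = 0.3086 × 1800.2 = 555.54 mGal
Free-air anomaly = 982838.95 − 983116.99 + (555.54) = 277.50 mGal
Bouguer slab correction = 0.04193 × 1.97 × 1800.2 = 148.70 mGal
Simple Bouguer anomaly = 277.50 − (148.70) = 128.80 mGal

128.8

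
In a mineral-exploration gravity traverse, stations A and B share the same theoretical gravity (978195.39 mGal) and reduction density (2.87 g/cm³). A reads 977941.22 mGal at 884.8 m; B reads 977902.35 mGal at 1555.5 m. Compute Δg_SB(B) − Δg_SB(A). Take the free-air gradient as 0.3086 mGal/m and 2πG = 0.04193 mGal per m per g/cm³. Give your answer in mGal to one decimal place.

87.4

Δg_SB(A) = 977941.22 − 978195.39 + 0.3086×884.8 − 0.04193×2.87×884.8 = -87.60 mGal
Δg_SB(B) = 977902.35 − 978195.39 + 0.3086×1555.5 − 0.04193×2.87×1555.5 = -0.20 mGal
Difference = -0.20 − (-87.60) = 87.40 mGal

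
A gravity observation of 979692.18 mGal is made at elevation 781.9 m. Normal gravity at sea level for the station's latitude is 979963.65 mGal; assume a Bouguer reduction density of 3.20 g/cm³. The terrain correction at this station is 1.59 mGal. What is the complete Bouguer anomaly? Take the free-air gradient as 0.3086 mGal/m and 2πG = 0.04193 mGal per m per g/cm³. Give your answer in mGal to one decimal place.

-133.5

Free-air correction = 0.3086 × 781.9 = 241.29 mGal
Free-air anomaly = 979692.18 − 979963.65 + (241.29) = -30.18 mGal
Bouguer slab correction = 0.04193 × 3.20 × 781.9 = 104.91 mGal
Simple Bouguer anomaly = -30.18 − (104.91) = -135.09 mGal
Complete Bouguer anomaly = -135.09 + 1.59 = -133.50 mGal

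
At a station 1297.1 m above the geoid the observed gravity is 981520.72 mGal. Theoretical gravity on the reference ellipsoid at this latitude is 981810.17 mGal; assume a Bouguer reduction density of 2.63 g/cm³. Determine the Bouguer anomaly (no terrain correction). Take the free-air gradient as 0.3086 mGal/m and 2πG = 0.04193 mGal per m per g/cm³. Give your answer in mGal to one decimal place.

-32.2

Free-air correction = 0.3086 × 1297.1 = 400.29 mGal
Free-air anomaly = 981520.72 − 981810.17 + (400.29) = 110.84 mGal
Bouguer slab correction = 0.04193 × 2.63 × 1297.1 = 143.04 mGal
Simple Bouguer anomaly = 110.84 − (143.04) = -32.20 mGal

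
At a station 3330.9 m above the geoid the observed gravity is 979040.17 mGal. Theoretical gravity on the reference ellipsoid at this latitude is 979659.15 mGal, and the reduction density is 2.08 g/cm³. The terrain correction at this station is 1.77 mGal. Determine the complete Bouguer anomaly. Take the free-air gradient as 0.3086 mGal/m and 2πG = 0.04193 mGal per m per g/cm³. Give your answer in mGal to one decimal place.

120.2

Free-air correction = 0.3086 × 3330.9 = 1027.92 mGal
Free-air anomaly = 979040.17 − 979659.15 + (1027.92) = 408.94 mGal
Bouguer slab correction = 0.04193 × 2.08 × 3330.9 = 290.50 mGal
Simple Bouguer anomaly = 408.94 − (290.50) = 118.44 mGal
Complete Bouguer anomaly = 118.44 + 1.77 = 120.21 mGal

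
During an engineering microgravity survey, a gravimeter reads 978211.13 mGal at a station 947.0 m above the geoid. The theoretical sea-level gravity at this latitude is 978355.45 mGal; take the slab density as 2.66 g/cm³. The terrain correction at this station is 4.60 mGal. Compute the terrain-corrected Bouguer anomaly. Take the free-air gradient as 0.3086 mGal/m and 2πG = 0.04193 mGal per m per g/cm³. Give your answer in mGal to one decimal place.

Free-air correction = 0.3086 × 947.0 = 292.24 mGal
Free-air anomaly = 978211.13 − 978355.45 + (292.24) = 147.92 mGal
Bouguer slab correction = 0.04193 × 2.66 × 947.0 = 105.62 mGal
Simple Bouguer anomaly = 147.92 − (105.62) = 42.30 mGal
Complete Bouguer anomaly = 42.30 + 4.60 = 46.90 mGal

46.9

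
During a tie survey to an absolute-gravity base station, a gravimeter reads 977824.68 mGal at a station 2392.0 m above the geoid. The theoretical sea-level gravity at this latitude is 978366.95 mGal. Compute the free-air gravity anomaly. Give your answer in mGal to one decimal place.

Free-air correction = 0.3086 × 2392.0 = 738.17 mGal
Free-air anomaly = 977824.68 − 978366.95 + (738.17) = 195.90 mGal

195.9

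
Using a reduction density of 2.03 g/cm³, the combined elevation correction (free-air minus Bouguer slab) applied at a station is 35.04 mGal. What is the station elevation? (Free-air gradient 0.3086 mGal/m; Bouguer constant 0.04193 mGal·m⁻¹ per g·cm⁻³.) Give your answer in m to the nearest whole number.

Combined gradient = 0.3086 − 0.04193 × 2.03 = 0.2234821 mGal/m
h = 35.04 / 0.2234821 = 156.79 m

157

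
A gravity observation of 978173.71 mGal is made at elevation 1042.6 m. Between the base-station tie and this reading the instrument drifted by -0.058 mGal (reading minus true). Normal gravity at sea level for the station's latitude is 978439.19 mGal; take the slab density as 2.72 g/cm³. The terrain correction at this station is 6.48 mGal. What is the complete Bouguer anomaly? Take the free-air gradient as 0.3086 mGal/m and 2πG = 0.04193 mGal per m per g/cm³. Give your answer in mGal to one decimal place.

Drift-corrected reading = 978173.71 − (-0.058) = 978173.768 mGal
Free-air correction = 0.3086 × 1042.6 = 321.75 mGal
Free-air anomaly = 978173.768 − 978439.19 + (321.75) = 56.328 mGal
Bouguer slab correction = 0.04193 × 2.72 × 1042.6 = 118.91 mGal
Simple Bouguer anomaly = 56.328 − (118.91) = -62.582 mGal
Complete Bouguer anomaly = -62.582 + 6.48 = -56.102 mGal

-56.1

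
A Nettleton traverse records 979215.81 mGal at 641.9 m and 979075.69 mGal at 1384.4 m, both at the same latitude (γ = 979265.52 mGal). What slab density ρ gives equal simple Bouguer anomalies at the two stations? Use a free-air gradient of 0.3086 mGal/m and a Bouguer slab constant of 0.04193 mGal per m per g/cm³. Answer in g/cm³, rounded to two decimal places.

Δg_obs = 979075.69 − 979215.81 = -140.12 mGal over Δh = 1384.4 − 641.9 = 742.5 m
Equal Bouguer anomalies ⇒ Δg_obs + (0.3086 − 0.04193ρ)·Δh = 0
0.3086 − 0.04193ρ = −Δg_obs/Δh = 0.18871
ρ = (0.3086 − 0.18871) / 0.04193 = 2.86 g/cm³

2.86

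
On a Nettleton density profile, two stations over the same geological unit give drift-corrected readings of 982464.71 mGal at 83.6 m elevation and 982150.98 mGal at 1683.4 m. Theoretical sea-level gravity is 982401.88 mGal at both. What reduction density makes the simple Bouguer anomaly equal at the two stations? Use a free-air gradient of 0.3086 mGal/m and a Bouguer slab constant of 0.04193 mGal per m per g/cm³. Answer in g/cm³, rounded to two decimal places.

Δg_obs = 982150.98 − 982464.71 = -313.73 mGal over Δh = 1683.4 − 83.6 = 1599.8 m
Equal Bouguer anomalies ⇒ Δg_obs + (0.3086 − 0.04193ρ)·Δh = 0
0.3086 − 0.04193ρ = −Δg_obs/Δh = 0.19611
ρ = (0.3086 − 0.19611) / 0.04193 = 2.68 g/cm³

2.68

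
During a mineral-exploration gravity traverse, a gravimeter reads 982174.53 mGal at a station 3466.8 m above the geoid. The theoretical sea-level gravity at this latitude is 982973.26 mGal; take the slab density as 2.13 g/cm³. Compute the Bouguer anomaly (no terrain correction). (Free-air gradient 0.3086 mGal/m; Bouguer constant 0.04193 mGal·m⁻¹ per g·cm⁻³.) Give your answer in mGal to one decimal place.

-38.5

Free-air correction = 0.3086 × 3466.8 = 1069.85 mGal
Free-air anomaly = 982174.53 − 982973.26 + (1069.85) = 271.12 mGal
Bouguer slab correction = 0.04193 × 2.13 × 3466.8 = 309.62 mGal
Simple Bouguer anomaly = 271.12 − (309.62) = -38.50 mGal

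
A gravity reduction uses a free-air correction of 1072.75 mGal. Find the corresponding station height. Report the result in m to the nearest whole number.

3476

h = 1072.75 / 0.3086 = 3476.18 m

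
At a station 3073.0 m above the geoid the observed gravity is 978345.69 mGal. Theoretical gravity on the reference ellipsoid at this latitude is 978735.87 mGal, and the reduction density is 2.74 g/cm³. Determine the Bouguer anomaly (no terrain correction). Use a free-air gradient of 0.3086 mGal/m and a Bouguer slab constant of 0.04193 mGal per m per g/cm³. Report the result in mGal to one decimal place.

205.1

Free-air correction = 0.3086 × 3073.0 = 948.33 mGal
Free-air anomaly = 978345.69 − 978735.87 + (948.33) = 558.15 mGal
Bouguer slab correction = 0.04193 × 2.74 × 3073.0 = 353.05 mGal
Simple Bouguer anomaly = 558.15 − (353.05) = 205.10 mGal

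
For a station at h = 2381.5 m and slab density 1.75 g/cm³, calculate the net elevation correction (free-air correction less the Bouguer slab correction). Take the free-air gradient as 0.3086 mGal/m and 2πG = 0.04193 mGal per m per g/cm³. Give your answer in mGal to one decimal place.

Combined gradient = 0.3086 − 0.04193 × 1.75 = 0.2352225 mGal/m
Combined elevation correction = 0.2352225 × 2381.5 = 560.2 mGal

560.2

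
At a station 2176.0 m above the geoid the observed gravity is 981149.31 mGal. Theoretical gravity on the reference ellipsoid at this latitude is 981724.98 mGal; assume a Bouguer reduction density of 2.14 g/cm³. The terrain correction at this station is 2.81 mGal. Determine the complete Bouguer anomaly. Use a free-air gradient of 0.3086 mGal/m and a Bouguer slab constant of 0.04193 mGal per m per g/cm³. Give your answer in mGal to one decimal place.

Free-air correction = 0.3086 × 2176.0 = 671.51 mGal
Free-air anomaly = 981149.31 − 981724.98 + (671.51) = 95.84 mGal
Bouguer slab correction = 0.04193 × 2.14 × 2176.0 = 195.25 mGal
Simple Bouguer anomaly = 95.84 − (195.25) = -99.41 mGal
Complete Bouguer anomaly = -99.41 + 2.81 = -96.60 mGal

-96.6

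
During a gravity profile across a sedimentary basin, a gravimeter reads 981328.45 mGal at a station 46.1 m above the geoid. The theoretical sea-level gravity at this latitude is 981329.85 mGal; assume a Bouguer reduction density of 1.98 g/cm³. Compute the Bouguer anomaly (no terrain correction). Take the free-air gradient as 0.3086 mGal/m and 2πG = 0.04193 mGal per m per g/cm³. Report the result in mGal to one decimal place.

Free-air correction = 0.3086 × 46.1 = 14.23 mGal
Free-air anomaly = 981328.45 − 981329.85 + (14.23) = 12.83 mGal
Bouguer slab correction = 0.04193 × 1.98 × 46.1 = 3.83 mGal
Simple Bouguer anomaly = 12.83 − (3.83) = 9.00 mGal

9.0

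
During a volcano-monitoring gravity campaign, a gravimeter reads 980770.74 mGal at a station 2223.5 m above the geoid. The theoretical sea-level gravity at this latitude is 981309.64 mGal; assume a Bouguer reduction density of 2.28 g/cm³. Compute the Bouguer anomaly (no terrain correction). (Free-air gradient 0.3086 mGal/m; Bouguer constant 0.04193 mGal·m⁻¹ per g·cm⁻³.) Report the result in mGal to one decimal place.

-65.3

Free-air correction = 0.3086 × 2223.5 = 686.17 mGal
Free-air anomaly = 980770.74 − 981309.64 + (686.17) = 147.27 mGal
Bouguer slab correction = 0.04193 × 2.28 × 2223.5 = 212.57 mGal
Simple Bouguer anomaly = 147.27 − (212.57) = -65.30 mGal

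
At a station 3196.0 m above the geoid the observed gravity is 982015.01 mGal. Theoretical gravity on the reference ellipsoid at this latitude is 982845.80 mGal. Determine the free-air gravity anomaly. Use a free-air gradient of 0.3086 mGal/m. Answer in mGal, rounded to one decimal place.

Free-air correction = 0.3086 × 3196.0 = 986.29 mGal
Free-air anomaly = 982015.01 − 982845.80 + (986.29) = 155.50 mGal

155.5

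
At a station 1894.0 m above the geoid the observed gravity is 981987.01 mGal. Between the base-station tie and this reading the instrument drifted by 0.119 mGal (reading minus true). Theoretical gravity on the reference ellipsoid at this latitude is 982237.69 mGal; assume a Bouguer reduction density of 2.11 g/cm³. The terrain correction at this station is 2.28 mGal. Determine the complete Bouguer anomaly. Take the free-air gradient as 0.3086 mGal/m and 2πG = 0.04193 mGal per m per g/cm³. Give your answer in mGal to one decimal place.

168.4

Drift-corrected reading = 981987.01 − (0.119) = 981986.891 mGal
Free-air correction = 0.3086 × 1894.0 = 584.49 mGal
Free-air anomaly = 981986.891 − 982237.69 + (584.49) = 333.691 mGal
Bouguer slab correction = 0.04193 × 2.11 × 1894.0 = 167.57 mGal
Simple Bouguer anomaly = 333.691 − (167.57) = 166.121 mGal
Complete Bouguer anomaly = 166.121 + 2.28 = 168.401 mGal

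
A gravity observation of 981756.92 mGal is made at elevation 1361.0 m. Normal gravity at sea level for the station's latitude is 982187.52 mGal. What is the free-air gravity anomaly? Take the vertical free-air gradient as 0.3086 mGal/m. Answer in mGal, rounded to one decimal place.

Free-air correction = 0.3086 × 1361.0 = 420.00 mGal
Free-air anomaly = 981756.92 − 982187.52 + (420.00) = -10.60 mGal

-10.6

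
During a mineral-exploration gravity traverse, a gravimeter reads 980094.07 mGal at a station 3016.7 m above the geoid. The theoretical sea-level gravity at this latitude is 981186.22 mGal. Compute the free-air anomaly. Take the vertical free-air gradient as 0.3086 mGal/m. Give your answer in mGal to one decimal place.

Free-air correction = 0.3086 × 3016.7 = 930.95 mGal
Free-air anomaly = 980094.07 − 981186.22 + (930.95) = -161.20 mGal

-161.2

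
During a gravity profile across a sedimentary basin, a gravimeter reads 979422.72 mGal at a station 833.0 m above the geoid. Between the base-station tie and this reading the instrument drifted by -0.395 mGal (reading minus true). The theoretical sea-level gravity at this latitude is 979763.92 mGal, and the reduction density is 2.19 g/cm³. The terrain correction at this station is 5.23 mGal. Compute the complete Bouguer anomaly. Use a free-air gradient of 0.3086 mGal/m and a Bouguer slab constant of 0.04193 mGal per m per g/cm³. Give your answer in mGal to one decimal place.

Drift-corrected reading = 979422.72 − (-0.395) = 979423.115 mGal
Free-air correction = 0.3086 × 833.0 = 257.06 mGal
Free-air anomaly = 979423.115 − 979763.92 + (257.06) = -83.745 mGal
Bouguer slab correction = 0.04193 × 2.19 × 833.0 = 76.49 mGal
Simple Bouguer anomaly = -83.745 − (76.49) = -160.235 mGal
Complete Bouguer anomaly = -160.235 + 5.23 = -155.005 mGal

-155.0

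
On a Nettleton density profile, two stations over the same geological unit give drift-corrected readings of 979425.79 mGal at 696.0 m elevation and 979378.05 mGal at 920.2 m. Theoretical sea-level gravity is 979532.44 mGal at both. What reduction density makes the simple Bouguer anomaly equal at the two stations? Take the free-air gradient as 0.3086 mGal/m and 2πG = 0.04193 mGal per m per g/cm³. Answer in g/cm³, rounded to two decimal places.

Δg_obs = 979378.05 − 979425.79 = -47.74 mGal over Δh = 920.2 − 696.0 = 224.2 m
Equal Bouguer anomalies ⇒ Δg_obs + (0.3086 − 0.04193ρ)·Δh = 0
0.3086 − 0.04193ρ = −Δg_obs/Δh = 0.21293
ρ = (0.3086 − 0.21293) / 0.04193 = 2.28 g/cm³

2.28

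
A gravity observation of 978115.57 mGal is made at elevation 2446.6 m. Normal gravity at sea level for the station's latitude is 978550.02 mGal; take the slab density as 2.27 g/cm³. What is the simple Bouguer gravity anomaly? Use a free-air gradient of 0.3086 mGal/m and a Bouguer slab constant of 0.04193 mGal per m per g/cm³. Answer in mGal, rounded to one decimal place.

Free-air correction = 0.3086 × 2446.6 = 755.02 mGal
Free-air anomaly = 978115.57 − 978550.02 + (755.02) = 320.57 mGal
Bouguer slab correction = 0.04193 × 2.27 × 2446.6 = 232.87 mGal
Simple Bouguer anomaly = 320.57 − (232.87) = 87.70 mGal

87.7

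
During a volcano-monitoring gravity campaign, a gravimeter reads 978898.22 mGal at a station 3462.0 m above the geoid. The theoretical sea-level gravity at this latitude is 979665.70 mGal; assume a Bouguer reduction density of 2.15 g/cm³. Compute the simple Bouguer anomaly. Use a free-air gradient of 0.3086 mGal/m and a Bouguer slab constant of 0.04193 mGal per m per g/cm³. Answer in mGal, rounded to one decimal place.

Free-air correction = 0.3086 × 3462.0 = 1068.37 mGal
Free-air anomaly = 978898.22 − 979665.70 + (1068.37) = 300.89 mGal
Bouguer slab correction = 0.04193 × 2.15 × 3462.0 = 312.10 mGal
Simple Bouguer anomaly = 300.89 − (312.10) = -11.21 mGal

-11.2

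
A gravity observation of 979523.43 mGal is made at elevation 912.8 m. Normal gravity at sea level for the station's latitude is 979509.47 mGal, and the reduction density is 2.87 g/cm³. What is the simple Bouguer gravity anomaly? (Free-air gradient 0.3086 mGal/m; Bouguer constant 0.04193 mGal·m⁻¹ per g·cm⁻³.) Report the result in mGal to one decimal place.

185.8

Free-air correction = 0.3086 × 912.8 = 281.69 mGal
Free-air anomaly = 979523.43 − 979509.47 + (281.69) = 295.65 mGal
Bouguer slab correction = 0.04193 × 2.87 × 912.8 = 109.85 mGal
Simple Bouguer anomaly = 295.65 − (109.85) = 185.80 mGal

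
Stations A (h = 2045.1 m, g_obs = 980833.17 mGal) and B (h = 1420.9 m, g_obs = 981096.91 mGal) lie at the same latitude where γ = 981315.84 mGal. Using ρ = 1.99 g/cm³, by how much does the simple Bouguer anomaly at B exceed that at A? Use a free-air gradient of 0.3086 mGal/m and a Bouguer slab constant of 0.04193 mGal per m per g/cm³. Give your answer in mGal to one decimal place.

Δg_SB(A) = 980833.17 − 981315.84 + 0.3086×2045.1 − 0.04193×1.99×2045.1 = -22.20 mGal
Δg_SB(B) = 981096.91 − 981315.84 + 0.3086×1420.9 − 0.04193×1.99×1420.9 = 101.00 mGal
Difference = 101.00 − (-22.20) = 123.20 mGal

123.2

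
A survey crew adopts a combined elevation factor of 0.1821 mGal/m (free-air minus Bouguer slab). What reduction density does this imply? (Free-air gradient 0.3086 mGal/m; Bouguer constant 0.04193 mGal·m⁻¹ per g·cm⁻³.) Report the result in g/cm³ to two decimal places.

3.02

0.1821 = 0.3086 − 0.04193 × ρ
ρ = (0.3086 − 0.1821) / 0.04193 = 3.02 g/cm³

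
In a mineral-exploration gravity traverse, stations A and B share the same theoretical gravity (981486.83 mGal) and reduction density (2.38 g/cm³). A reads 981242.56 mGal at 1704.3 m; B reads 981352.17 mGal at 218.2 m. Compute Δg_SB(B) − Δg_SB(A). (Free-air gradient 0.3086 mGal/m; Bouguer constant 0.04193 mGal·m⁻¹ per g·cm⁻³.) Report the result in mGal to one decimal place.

-200.7

Δg_SB(A) = 981242.56 − 981486.83 + 0.3086×1704.3 − 0.04193×2.38×1704.3 = 111.60 mGal
Δg_SB(B) = 981352.17 − 981486.83 + 0.3086×218.2 − 0.04193×2.38×218.2 = -89.10 mGal
Difference = -89.10 − (111.60) = -200.70 mGal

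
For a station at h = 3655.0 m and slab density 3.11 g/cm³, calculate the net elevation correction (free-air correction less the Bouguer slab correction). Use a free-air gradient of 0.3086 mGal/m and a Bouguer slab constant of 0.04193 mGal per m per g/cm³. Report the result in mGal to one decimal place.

651.3

Combined gradient = 0.3086 − 0.04193 × 3.11 = 0.1781977 mGal/m
Combined elevation correction = 0.1781977 × 3655.0 = 651.3 mGal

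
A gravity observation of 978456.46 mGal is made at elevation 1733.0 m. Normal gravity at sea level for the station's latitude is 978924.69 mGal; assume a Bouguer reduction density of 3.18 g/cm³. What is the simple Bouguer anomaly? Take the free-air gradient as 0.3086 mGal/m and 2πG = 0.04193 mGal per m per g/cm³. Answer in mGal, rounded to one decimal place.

-164.5

Free-air correction = 0.3086 × 1733.0 = 534.80 mGal
Free-air anomaly = 978456.46 − 978924.69 + (534.80) = 66.57 mGal
Bouguer slab correction = 0.04193 × 3.18 × 1733.0 = 231.07 mGal
Simple Bouguer anomaly = 66.57 − (231.07) = -164.50 mGal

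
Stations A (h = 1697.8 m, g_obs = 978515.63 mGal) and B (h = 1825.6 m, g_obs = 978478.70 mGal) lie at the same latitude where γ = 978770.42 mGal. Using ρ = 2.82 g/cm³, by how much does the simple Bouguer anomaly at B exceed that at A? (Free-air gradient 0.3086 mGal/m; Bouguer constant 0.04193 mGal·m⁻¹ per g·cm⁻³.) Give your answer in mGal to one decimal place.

Δg_SB(A) = 978515.63 − 978770.42 + 0.3086×1697.8 − 0.04193×2.82×1697.8 = 68.40 mGal
Δg_SB(B) = 978478.70 − 978770.42 + 0.3086×1825.6 − 0.04193×2.82×1825.6 = 55.80 mGal
Difference = 55.80 − (68.40) = -12.60 mGal

-12.6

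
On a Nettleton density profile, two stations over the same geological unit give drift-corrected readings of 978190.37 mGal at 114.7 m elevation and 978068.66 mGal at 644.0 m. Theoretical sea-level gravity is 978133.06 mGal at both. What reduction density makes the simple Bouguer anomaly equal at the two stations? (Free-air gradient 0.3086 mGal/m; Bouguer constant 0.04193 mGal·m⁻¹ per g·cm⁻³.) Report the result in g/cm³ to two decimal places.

Δg_obs = 978068.66 − 978190.37 = -121.71 mGal over Δh = 644.0 − 114.7 = 529.3 m
Equal Bouguer anomalies ⇒ Δg_obs + (0.3086 − 0.04193ρ)·Δh = 0
0.3086 − 0.04193ρ = −Δg_obs/Δh = 0.22995
ρ = (0.3086 − 0.22995) / 0.04193 = 1.88 g/cm³

1.88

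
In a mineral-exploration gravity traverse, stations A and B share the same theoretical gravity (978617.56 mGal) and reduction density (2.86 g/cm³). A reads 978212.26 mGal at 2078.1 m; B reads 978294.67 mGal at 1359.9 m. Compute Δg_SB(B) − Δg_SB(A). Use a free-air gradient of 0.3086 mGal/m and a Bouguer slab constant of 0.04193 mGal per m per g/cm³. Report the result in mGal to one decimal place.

-53.1

Δg_SB(A) = 978212.26 − 978617.56 + 0.3086×2078.1 − 0.04193×2.86×2078.1 = -13.20 mGal
Δg_SB(B) = 978294.67 − 978617.56 + 0.3086×1359.9 − 0.04193×2.86×1359.9 = -66.30 mGal
Difference = -66.30 − (-13.20) = -53.10 mGal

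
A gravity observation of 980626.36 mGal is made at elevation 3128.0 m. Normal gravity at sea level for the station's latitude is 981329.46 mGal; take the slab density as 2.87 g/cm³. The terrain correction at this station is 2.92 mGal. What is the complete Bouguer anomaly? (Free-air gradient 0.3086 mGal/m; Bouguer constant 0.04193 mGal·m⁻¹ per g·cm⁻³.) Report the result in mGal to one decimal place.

Free-air correction = 0.3086 × 3128.0 = 965.30 mGal
Free-air anomaly = 980626.36 − 981329.46 + (965.30) = 262.20 mGal
Bouguer slab correction = 0.04193 × 2.87 × 3128.0 = 376.42 mGal
Simple Bouguer anomaly = 262.20 − (376.42) = -114.22 mGal
Complete Bouguer anomaly = -114.22 + 2.92 = -111.30 mGal

-111.3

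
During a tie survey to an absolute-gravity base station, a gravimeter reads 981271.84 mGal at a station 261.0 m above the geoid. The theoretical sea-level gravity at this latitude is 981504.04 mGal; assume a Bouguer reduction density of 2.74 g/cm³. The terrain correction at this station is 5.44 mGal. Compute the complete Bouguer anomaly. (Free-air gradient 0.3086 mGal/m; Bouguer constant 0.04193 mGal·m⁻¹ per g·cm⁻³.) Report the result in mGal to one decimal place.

Free-air correction = 0.3086 × 261.0 = 80.54 mGal
Free-air anomaly = 981271.84 − 981504.04 + (80.54) = -151.66 mGal
Bouguer slab correction = 0.04193 × 2.74 × 261.0 = 29.99 mGal
Simple Bouguer anomaly = -151.66 − (29.99) = -181.65 mGal
Complete Bouguer anomaly = -181.65 + 5.44 = -176.21 mGal

-176.2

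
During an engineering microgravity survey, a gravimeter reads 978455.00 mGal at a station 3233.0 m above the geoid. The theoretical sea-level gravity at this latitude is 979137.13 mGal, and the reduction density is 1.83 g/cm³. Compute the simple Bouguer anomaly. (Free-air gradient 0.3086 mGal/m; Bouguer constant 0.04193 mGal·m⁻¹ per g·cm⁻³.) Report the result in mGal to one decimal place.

67.5

Free-air correction = 0.3086 × 3233.0 = 997.70 mGal
Free-air anomaly = 978455.00 − 979137.13 + (997.70) = 315.57 mGal
Bouguer slab correction = 0.04193 × 1.83 × 3233.0 = 248.07 mGal
Simple Bouguer anomaly = 315.57 − (248.07) = 67.50 mGal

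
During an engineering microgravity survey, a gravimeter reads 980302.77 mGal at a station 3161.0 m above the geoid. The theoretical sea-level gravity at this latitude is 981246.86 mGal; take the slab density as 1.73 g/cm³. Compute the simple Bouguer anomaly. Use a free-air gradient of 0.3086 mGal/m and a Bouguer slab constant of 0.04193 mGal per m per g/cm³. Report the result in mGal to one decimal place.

Free-air correction = 0.3086 × 3161.0 = 975.48 mGal
Free-air anomaly = 980302.77 − 981246.86 + (975.48) = 31.39 mGal
Bouguer slab correction = 0.04193 × 1.73 × 3161.0 = 229.30 mGal
Simple Bouguer anomaly = 31.39 − (229.30) = -197.91 mGal

-197.9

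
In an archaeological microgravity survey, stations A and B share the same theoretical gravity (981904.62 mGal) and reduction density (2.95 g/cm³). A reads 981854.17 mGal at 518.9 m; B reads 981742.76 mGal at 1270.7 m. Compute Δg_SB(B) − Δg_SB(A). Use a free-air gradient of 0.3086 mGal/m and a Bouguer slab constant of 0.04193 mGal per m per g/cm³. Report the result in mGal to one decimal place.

Δg_SB(A) = 981854.17 − 981904.62 + 0.3086×518.9 − 0.04193×2.95×518.9 = 45.50 mGal
Δg_SB(B) = 981742.76 − 981904.62 + 0.3086×1270.7 − 0.04193×2.95×1270.7 = 73.10 mGal
Difference = 73.10 − (45.50) = 27.60 mGal

27.6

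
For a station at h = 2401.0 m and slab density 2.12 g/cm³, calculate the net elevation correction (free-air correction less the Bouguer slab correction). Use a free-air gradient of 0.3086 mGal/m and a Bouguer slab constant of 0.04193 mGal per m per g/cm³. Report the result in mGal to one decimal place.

Combined gradient = 0.3086 − 0.04193 × 2.12 = 0.2197084 mGal/m
Combined elevation correction = 0.2197084 × 2401.0 = 527.5 mGal

527.5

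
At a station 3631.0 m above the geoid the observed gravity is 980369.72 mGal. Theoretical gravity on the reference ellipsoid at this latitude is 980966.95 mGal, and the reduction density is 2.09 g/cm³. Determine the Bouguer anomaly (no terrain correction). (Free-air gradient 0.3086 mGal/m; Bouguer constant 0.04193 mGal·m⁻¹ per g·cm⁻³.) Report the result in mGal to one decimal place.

Free-air correction = 0.3086 × 3631.0 = 1120.53 mGal
Free-air anomaly = 980369.72 − 980966.95 + (1120.53) = 523.30 mGal
Bouguer slab correction = 0.04193 × 2.09 × 3631.0 = 318.20 mGal
Simple Bouguer anomaly = 523.30 − (318.20) = 205.10 mGal

205.1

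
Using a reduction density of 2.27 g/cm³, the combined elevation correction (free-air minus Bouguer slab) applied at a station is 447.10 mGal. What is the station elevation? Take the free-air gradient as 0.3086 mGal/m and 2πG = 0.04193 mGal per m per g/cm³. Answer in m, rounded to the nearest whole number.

Combined gradient = 0.3086 − 0.04193 × 2.27 = 0.2134189 mGal/m
h = 447.10 / 0.2134189 = 2094.94 m

2095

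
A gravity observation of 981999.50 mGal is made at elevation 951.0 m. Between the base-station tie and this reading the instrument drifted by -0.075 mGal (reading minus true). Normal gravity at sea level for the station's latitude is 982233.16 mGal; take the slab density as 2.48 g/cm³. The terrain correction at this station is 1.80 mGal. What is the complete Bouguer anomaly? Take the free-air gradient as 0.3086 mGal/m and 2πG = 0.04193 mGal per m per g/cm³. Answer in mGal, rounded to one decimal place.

-37.2

Drift-corrected reading = 981999.50 − (-0.075) = 981999.575 mGal
Free-air correction = 0.3086 × 951.0 = 293.48 mGal
Free-air anomaly = 981999.575 − 982233.16 + (293.48) = 59.895 mGal
Bouguer slab correction = 0.04193 × 2.48 × 951.0 = 98.89 mGal
Simple Bouguer anomaly = 59.895 − (98.89) = -38.995 mGal
Complete Bouguer anomaly = -38.995 + 1.80 = -37.195 mGal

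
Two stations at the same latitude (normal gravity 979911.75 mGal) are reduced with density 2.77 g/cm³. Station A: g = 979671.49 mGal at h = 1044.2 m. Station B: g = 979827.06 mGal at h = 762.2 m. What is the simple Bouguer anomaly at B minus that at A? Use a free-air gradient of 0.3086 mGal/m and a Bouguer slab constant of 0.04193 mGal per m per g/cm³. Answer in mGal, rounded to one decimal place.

101.3

Δg_SB(A) = 979671.49 − 979911.75 + 0.3086×1044.2 − 0.04193×2.77×1044.2 = -39.30 mGal
Δg_SB(B) = 979827.06 − 979911.75 + 0.3086×762.2 − 0.04193×2.77×762.2 = 62.00 mGal
Difference = 62.00 − (-39.30) = 101.30 mGal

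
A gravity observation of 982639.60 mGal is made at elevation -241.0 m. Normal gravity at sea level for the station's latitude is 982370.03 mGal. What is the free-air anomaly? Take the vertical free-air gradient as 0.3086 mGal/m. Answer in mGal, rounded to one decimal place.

195.2

Free-air correction = 0.3086 × -241.0 = -74.37 mGal
Free-air anomaly = 982639.60 − 982370.03 + (-74.37) = 195.20 mGal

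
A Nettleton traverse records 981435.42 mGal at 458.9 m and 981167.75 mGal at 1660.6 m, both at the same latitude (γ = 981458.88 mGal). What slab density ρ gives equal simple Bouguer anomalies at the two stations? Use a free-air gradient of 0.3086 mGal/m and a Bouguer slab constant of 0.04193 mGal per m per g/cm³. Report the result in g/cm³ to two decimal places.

2.05

Δg_obs = 981167.75 − 981435.42 = -267.67 mGal over Δh = 1660.6 − 458.9 = 1201.7 m
Equal Bouguer anomalies ⇒ Δg_obs + (0.3086 − 0.04193ρ)·Δh = 0
0.3086 − 0.04193ρ = −Δg_obs/Δh = 0.22274
ρ = (0.3086 − 0.22274) / 0.04193 = 2.05 g/cm³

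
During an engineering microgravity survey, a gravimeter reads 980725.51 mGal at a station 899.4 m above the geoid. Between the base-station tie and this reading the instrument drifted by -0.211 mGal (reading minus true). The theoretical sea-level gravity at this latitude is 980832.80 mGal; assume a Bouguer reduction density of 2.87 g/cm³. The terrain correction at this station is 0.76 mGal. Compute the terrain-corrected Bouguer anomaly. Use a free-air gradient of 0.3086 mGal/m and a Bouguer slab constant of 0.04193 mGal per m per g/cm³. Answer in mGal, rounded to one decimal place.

63.0

Drift-corrected reading = 980725.51 − (-0.211) = 980725.721 mGal
Free-air correction = 0.3086 × 899.4 = 277.55 mGal
Free-air anomaly = 980725.721 − 980832.80 + (277.55) = 170.471 mGal
Bouguer slab correction = 0.04193 × 2.87 × 899.4 = 108.23 mGal
Simple Bouguer anomaly = 170.471 − (108.23) = 62.241 mGal
Complete Bouguer anomaly = 62.241 + 0.76 = 63.001 mGal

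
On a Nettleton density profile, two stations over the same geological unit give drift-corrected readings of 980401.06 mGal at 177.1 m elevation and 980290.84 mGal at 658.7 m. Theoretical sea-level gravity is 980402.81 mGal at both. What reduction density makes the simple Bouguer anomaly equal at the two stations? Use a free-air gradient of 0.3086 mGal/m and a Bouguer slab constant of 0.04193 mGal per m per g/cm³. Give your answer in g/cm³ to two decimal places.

1.90

Δg_obs = 980290.84 − 980401.06 = -110.22 mGal over Δh = 658.7 − 177.1 = 481.6 m
Equal Bouguer anomalies ⇒ Δg_obs + (0.3086 − 0.04193ρ)·Δh = 0
0.3086 − 0.04193ρ = −Δg_obs/Δh = 0.22886
ρ = (0.3086 − 0.22886) / 0.04193 = 1.90 g/cm³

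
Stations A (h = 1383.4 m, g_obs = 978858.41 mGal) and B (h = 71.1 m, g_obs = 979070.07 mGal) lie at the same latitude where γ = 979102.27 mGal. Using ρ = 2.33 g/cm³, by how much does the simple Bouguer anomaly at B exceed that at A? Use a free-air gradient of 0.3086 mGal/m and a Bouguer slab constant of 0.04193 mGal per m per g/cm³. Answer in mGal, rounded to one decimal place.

-65.1

Δg_SB(A) = 978858.41 − 979102.27 + 0.3086×1383.4 − 0.04193×2.33×1383.4 = 47.90 mGal
Δg_SB(B) = 979070.07 − 979102.27 + 0.3086×71.1 − 0.04193×2.33×71.1 = -17.20 mGal
Difference = -17.20 − (47.90) = -65.10 mGal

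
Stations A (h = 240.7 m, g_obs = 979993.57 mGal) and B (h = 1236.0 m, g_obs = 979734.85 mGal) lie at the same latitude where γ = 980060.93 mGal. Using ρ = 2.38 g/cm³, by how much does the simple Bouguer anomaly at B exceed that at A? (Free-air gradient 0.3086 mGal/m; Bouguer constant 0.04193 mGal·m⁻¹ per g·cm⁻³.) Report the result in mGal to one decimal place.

-50.9

Δg_SB(A) = 979993.57 − 980060.93 + 0.3086×240.7 − 0.04193×2.38×240.7 = -17.10 mGal
Δg_SB(B) = 979734.85 − 980060.93 + 0.3086×1236.0 − 0.04193×2.38×1236.0 = -68.00 mGal
Difference = -68.00 − (-17.10) = -50.90 mGal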